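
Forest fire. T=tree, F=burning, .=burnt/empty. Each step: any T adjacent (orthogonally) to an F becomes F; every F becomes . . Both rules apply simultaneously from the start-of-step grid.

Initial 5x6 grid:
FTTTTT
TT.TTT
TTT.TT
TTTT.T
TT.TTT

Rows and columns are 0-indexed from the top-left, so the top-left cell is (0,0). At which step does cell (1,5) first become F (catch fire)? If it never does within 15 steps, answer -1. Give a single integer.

Step 1: cell (1,5)='T' (+2 fires, +1 burnt)
Step 2: cell (1,5)='T' (+3 fires, +2 burnt)
Step 3: cell (1,5)='T' (+3 fires, +3 burnt)
Step 4: cell (1,5)='T' (+5 fires, +3 burnt)
Step 5: cell (1,5)='T' (+4 fires, +5 burnt)
Step 6: cell (1,5)='F' (+3 fires, +4 burnt)
  -> target ignites at step 6
Step 7: cell (1,5)='.' (+2 fires, +3 burnt)
Step 8: cell (1,5)='.' (+2 fires, +2 burnt)
Step 9: cell (1,5)='.' (+1 fires, +2 burnt)
Step 10: cell (1,5)='.' (+0 fires, +1 burnt)
  fire out at step 10

6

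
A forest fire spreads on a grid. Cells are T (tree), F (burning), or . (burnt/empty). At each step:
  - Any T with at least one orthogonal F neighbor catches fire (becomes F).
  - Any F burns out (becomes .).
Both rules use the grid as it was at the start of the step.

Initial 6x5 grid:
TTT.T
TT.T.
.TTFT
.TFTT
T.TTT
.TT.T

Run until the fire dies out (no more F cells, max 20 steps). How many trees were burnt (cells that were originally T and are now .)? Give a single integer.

Step 1: +6 fires, +2 burnt (F count now 6)
Step 2: +4 fires, +6 burnt (F count now 4)
Step 3: +3 fires, +4 burnt (F count now 3)
Step 4: +3 fires, +3 burnt (F count now 3)
Step 5: +2 fires, +3 burnt (F count now 2)
Step 6: +0 fires, +2 burnt (F count now 0)
Fire out after step 6
Initially T: 20, now '.': 28
Total burnt (originally-T cells now '.'): 18

Answer: 18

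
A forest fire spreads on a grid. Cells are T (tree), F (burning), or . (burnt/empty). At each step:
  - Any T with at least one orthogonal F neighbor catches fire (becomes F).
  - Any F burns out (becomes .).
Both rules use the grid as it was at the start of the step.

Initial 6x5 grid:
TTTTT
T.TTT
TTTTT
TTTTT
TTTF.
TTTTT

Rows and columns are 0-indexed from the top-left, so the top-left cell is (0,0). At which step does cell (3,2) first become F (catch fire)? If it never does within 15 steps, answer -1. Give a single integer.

Step 1: cell (3,2)='T' (+3 fires, +1 burnt)
Step 2: cell (3,2)='F' (+6 fires, +3 burnt)
  -> target ignites at step 2
Step 3: cell (3,2)='.' (+6 fires, +6 burnt)
Step 4: cell (3,2)='.' (+6 fires, +6 burnt)
Step 5: cell (3,2)='.' (+3 fires, +6 burnt)
Step 6: cell (3,2)='.' (+2 fires, +3 burnt)
Step 7: cell (3,2)='.' (+1 fires, +2 burnt)
Step 8: cell (3,2)='.' (+0 fires, +1 burnt)
  fire out at step 8

2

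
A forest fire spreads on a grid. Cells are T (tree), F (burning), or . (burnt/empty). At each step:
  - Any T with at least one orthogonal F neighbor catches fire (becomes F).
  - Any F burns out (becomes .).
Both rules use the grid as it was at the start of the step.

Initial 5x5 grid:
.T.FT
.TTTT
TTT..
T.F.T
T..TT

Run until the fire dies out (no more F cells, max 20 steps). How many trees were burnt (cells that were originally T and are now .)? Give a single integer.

Step 1: +3 fires, +2 burnt (F count now 3)
Step 2: +3 fires, +3 burnt (F count now 3)
Step 3: +2 fires, +3 burnt (F count now 2)
Step 4: +2 fires, +2 burnt (F count now 2)
Step 5: +1 fires, +2 burnt (F count now 1)
Step 6: +0 fires, +1 burnt (F count now 0)
Fire out after step 6
Initially T: 14, now '.': 22
Total burnt (originally-T cells now '.'): 11

Answer: 11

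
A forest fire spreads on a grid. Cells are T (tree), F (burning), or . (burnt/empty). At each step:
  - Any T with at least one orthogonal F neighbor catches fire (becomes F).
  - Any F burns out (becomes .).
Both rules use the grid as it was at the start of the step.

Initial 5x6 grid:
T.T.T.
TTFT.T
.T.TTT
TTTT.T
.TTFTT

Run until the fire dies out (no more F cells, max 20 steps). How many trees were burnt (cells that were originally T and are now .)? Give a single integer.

Answer: 19

Derivation:
Step 1: +6 fires, +2 burnt (F count now 6)
Step 2: +6 fires, +6 burnt (F count now 6)
Step 3: +4 fires, +6 burnt (F count now 4)
Step 4: +2 fires, +4 burnt (F count now 2)
Step 5: +1 fires, +2 burnt (F count now 1)
Step 6: +0 fires, +1 burnt (F count now 0)
Fire out after step 6
Initially T: 20, now '.': 29
Total burnt (originally-T cells now '.'): 19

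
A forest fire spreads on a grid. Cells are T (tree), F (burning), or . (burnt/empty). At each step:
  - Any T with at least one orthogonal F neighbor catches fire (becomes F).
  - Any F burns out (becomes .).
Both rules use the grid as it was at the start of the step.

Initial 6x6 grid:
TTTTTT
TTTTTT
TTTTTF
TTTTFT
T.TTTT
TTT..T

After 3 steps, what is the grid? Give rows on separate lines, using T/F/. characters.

Step 1: 5 trees catch fire, 2 burn out
  TTTTTT
  TTTTTF
  TTTTF.
  TTTF.F
  T.TTFT
  TTT..T
Step 2: 6 trees catch fire, 5 burn out
  TTTTTF
  TTTTF.
  TTTF..
  TTF...
  T.TF.F
  TTT..T
Step 3: 6 trees catch fire, 6 burn out
  TTTTF.
  TTTF..
  TTF...
  TF....
  T.F...
  TTT..F

TTTTF.
TTTF..
TTF...
TF....
T.F...
TTT..F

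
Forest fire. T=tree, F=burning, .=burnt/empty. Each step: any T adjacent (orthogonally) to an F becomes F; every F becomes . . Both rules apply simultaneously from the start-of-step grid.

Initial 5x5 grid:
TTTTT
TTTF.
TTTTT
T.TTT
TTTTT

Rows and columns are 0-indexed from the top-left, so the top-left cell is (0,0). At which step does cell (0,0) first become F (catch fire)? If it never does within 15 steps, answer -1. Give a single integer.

Step 1: cell (0,0)='T' (+3 fires, +1 burnt)
Step 2: cell (0,0)='T' (+6 fires, +3 burnt)
Step 3: cell (0,0)='T' (+6 fires, +6 burnt)
Step 4: cell (0,0)='F' (+4 fires, +6 burnt)
  -> target ignites at step 4
Step 5: cell (0,0)='.' (+2 fires, +4 burnt)
Step 6: cell (0,0)='.' (+1 fires, +2 burnt)
Step 7: cell (0,0)='.' (+0 fires, +1 burnt)
  fire out at step 7

4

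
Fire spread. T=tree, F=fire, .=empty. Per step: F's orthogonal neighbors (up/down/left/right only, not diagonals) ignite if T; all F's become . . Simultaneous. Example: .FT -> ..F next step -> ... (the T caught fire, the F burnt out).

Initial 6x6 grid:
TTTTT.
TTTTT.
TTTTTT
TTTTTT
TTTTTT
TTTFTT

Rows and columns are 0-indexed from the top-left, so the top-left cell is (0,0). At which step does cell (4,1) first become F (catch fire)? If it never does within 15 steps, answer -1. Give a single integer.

Step 1: cell (4,1)='T' (+3 fires, +1 burnt)
Step 2: cell (4,1)='T' (+5 fires, +3 burnt)
Step 3: cell (4,1)='F' (+6 fires, +5 burnt)
  -> target ignites at step 3
Step 4: cell (4,1)='.' (+6 fires, +6 burnt)
Step 5: cell (4,1)='.' (+6 fires, +6 burnt)
Step 6: cell (4,1)='.' (+4 fires, +6 burnt)
Step 7: cell (4,1)='.' (+2 fires, +4 burnt)
Step 8: cell (4,1)='.' (+1 fires, +2 burnt)
Step 9: cell (4,1)='.' (+0 fires, +1 burnt)
  fire out at step 9

3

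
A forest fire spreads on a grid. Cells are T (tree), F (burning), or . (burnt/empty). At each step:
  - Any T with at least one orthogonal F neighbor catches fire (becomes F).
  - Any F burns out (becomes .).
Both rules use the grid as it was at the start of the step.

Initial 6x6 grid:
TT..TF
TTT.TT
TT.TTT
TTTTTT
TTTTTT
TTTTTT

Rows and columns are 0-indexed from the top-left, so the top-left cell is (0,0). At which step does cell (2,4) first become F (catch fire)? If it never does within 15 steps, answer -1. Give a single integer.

Step 1: cell (2,4)='T' (+2 fires, +1 burnt)
Step 2: cell (2,4)='T' (+2 fires, +2 burnt)
Step 3: cell (2,4)='F' (+2 fires, +2 burnt)
  -> target ignites at step 3
Step 4: cell (2,4)='.' (+3 fires, +2 burnt)
Step 5: cell (2,4)='.' (+3 fires, +3 burnt)
Step 6: cell (2,4)='.' (+3 fires, +3 burnt)
Step 7: cell (2,4)='.' (+3 fires, +3 burnt)
Step 8: cell (2,4)='.' (+4 fires, +3 burnt)
Step 9: cell (2,4)='.' (+4 fires, +4 burnt)
Step 10: cell (2,4)='.' (+4 fires, +4 burnt)
Step 11: cell (2,4)='.' (+1 fires, +4 burnt)
Step 12: cell (2,4)='.' (+0 fires, +1 burnt)
  fire out at step 12

3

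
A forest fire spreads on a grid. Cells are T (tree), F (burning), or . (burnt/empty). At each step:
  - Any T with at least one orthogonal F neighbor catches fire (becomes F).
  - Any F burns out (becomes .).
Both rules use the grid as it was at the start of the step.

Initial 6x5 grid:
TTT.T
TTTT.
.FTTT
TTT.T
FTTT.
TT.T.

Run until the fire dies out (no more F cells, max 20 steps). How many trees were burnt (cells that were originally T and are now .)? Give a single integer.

Answer: 20

Derivation:
Step 1: +6 fires, +2 burnt (F count now 6)
Step 2: +7 fires, +6 burnt (F count now 7)
Step 3: +5 fires, +7 burnt (F count now 5)
Step 4: +2 fires, +5 burnt (F count now 2)
Step 5: +0 fires, +2 burnt (F count now 0)
Fire out after step 5
Initially T: 21, now '.': 29
Total burnt (originally-T cells now '.'): 20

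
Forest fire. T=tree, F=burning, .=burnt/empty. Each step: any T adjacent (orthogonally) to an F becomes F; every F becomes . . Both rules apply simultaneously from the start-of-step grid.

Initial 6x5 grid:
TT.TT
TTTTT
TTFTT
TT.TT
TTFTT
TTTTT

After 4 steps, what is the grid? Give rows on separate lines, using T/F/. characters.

Step 1: 6 trees catch fire, 2 burn out
  TT.TT
  TTFTT
  TF.FT
  TT.TT
  TF.FT
  TTFTT
Step 2: 10 trees catch fire, 6 burn out
  TT.TT
  TF.FT
  F...F
  TF.FT
  F...F
  TF.FT
Step 3: 8 trees catch fire, 10 burn out
  TF.FT
  F...F
  .....
  F...F
  .....
  F...F
Step 4: 2 trees catch fire, 8 burn out
  F...F
  .....
  .....
  .....
  .....
  .....

F...F
.....
.....
.....
.....
.....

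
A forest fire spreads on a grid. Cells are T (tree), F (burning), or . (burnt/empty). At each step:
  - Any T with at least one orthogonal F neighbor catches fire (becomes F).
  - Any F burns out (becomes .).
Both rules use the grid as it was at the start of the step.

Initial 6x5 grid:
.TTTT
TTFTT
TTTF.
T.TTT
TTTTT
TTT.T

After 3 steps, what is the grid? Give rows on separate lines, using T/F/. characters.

Step 1: 5 trees catch fire, 2 burn out
  .TFTT
  TF.FT
  TTF..
  T.TFT
  TTTTT
  TTT.T
Step 2: 8 trees catch fire, 5 burn out
  .F.FT
  F...F
  TF...
  T.F.F
  TTTFT
  TTT.T
Step 3: 4 trees catch fire, 8 burn out
  ....F
  .....
  F....
  T....
  TTF.F
  TTT.T

....F
.....
F....
T....
TTF.F
TTT.T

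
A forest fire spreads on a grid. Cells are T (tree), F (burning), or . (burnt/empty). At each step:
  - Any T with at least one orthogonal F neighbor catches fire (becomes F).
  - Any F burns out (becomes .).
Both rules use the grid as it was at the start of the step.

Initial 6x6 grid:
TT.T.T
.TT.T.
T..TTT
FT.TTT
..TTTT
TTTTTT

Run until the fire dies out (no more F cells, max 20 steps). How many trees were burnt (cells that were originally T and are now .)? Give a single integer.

Step 1: +2 fires, +1 burnt (F count now 2)
Step 2: +0 fires, +2 burnt (F count now 0)
Fire out after step 2
Initially T: 25, now '.': 13
Total burnt (originally-T cells now '.'): 2

Answer: 2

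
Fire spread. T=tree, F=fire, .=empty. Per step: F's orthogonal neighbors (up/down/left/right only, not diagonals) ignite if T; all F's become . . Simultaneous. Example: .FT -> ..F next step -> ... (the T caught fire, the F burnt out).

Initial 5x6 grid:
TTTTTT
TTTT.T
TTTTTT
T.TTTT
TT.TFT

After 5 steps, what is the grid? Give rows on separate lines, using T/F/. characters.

Step 1: 3 trees catch fire, 1 burn out
  TTTTTT
  TTTT.T
  TTTTTT
  T.TTFT
  TT.F.F
Step 2: 3 trees catch fire, 3 burn out
  TTTTTT
  TTTT.T
  TTTTFT
  T.TF.F
  TT....
Step 3: 3 trees catch fire, 3 burn out
  TTTTTT
  TTTT.T
  TTTF.F
  T.F...
  TT....
Step 4: 3 trees catch fire, 3 burn out
  TTTTTT
  TTTF.F
  TTF...
  T.....
  TT....
Step 5: 4 trees catch fire, 3 burn out
  TTTFTF
  TTF...
  TF....
  T.....
  TT....

TTTFTF
TTF...
TF....
T.....
TT....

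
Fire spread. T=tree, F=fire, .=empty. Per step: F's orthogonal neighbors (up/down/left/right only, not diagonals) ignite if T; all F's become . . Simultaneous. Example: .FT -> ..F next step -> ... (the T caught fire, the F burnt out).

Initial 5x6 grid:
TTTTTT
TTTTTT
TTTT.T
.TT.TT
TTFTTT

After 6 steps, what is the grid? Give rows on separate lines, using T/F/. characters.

Step 1: 3 trees catch fire, 1 burn out
  TTTTTT
  TTTTTT
  TTTT.T
  .TF.TT
  TF.FTT
Step 2: 4 trees catch fire, 3 burn out
  TTTTTT
  TTTTTT
  TTFT.T
  .F..TT
  F...FT
Step 3: 5 trees catch fire, 4 burn out
  TTTTTT
  TTFTTT
  TF.F.T
  ....FT
  .....F
Step 4: 5 trees catch fire, 5 burn out
  TTFTTT
  TF.FTT
  F....T
  .....F
  ......
Step 5: 5 trees catch fire, 5 burn out
  TF.FTT
  F...FT
  .....F
  ......
  ......
Step 6: 3 trees catch fire, 5 burn out
  F...FT
  .....F
  ......
  ......
  ......

F...FT
.....F
......
......
......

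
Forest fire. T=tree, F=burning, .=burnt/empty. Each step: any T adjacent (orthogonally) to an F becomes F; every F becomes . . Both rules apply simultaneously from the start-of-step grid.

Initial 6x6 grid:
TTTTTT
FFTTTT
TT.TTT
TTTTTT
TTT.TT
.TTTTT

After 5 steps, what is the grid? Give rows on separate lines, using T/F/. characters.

Step 1: 5 trees catch fire, 2 burn out
  FFTTTT
  ..FTTT
  FF.TTT
  TTTTTT
  TTT.TT
  .TTTTT
Step 2: 4 trees catch fire, 5 burn out
  ..FTTT
  ...FTT
  ...TTT
  FFTTTT
  TTT.TT
  .TTTTT
Step 3: 6 trees catch fire, 4 burn out
  ...FTT
  ....FT
  ...FTT
  ..FTTT
  FFT.TT
  .TTTTT
Step 4: 6 trees catch fire, 6 burn out
  ....FT
  .....F
  ....FT
  ...FTT
  ..F.TT
  .FTTTT
Step 5: 4 trees catch fire, 6 burn out
  .....F
  ......
  .....F
  ....FT
  ....TT
  ..FTTT

.....F
......
.....F
....FT
....TT
..FTTT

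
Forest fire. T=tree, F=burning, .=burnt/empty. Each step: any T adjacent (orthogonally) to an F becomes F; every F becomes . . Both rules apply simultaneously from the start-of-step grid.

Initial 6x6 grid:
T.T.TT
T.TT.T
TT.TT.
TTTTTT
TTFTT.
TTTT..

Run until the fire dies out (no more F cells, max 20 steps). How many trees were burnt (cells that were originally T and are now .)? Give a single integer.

Step 1: +4 fires, +1 burnt (F count now 4)
Step 2: +6 fires, +4 burnt (F count now 6)
Step 3: +5 fires, +6 burnt (F count now 5)
Step 4: +4 fires, +5 burnt (F count now 4)
Step 5: +2 fires, +4 burnt (F count now 2)
Step 6: +2 fires, +2 burnt (F count now 2)
Step 7: +0 fires, +2 burnt (F count now 0)
Fire out after step 7
Initially T: 26, now '.': 33
Total burnt (originally-T cells now '.'): 23

Answer: 23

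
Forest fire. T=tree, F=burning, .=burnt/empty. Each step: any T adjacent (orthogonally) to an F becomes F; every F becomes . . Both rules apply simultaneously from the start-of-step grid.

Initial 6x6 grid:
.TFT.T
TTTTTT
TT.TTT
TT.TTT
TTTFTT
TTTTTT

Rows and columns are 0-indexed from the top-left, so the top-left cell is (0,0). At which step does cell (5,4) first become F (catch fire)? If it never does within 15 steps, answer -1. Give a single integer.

Step 1: cell (5,4)='T' (+7 fires, +2 burnt)
Step 2: cell (5,4)='F' (+8 fires, +7 burnt)
  -> target ignites at step 2
Step 3: cell (5,4)='.' (+9 fires, +8 burnt)
Step 4: cell (5,4)='.' (+5 fires, +9 burnt)
Step 5: cell (5,4)='.' (+1 fires, +5 burnt)
Step 6: cell (5,4)='.' (+0 fires, +1 burnt)
  fire out at step 6

2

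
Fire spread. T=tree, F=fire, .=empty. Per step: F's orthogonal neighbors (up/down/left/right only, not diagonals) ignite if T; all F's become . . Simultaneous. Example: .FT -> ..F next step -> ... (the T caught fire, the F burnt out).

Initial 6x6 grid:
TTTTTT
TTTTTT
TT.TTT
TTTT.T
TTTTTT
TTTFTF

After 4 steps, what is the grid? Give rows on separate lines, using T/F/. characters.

Step 1: 4 trees catch fire, 2 burn out
  TTTTTT
  TTTTTT
  TT.TTT
  TTTT.T
  TTTFTF
  TTF.F.
Step 2: 5 trees catch fire, 4 burn out
  TTTTTT
  TTTTTT
  TT.TTT
  TTTF.F
  TTF.F.
  TF....
Step 3: 5 trees catch fire, 5 burn out
  TTTTTT
  TTTTTT
  TT.FTF
  TTF...
  TF....
  F.....
Step 4: 5 trees catch fire, 5 burn out
  TTTTTT
  TTTFTF
  TT..F.
  TF....
  F.....
  ......

TTTTTT
TTTFTF
TT..F.
TF....
F.....
......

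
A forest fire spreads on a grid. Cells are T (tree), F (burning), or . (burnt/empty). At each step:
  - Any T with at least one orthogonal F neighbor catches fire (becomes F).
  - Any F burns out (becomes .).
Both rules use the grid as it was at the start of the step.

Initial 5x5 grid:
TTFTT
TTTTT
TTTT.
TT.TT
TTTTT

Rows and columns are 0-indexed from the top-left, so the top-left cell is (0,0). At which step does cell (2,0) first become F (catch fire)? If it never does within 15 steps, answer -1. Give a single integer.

Step 1: cell (2,0)='T' (+3 fires, +1 burnt)
Step 2: cell (2,0)='T' (+5 fires, +3 burnt)
Step 3: cell (2,0)='T' (+4 fires, +5 burnt)
Step 4: cell (2,0)='F' (+3 fires, +4 burnt)
  -> target ignites at step 4
Step 5: cell (2,0)='.' (+4 fires, +3 burnt)
Step 6: cell (2,0)='.' (+3 fires, +4 burnt)
Step 7: cell (2,0)='.' (+0 fires, +3 burnt)
  fire out at step 7

4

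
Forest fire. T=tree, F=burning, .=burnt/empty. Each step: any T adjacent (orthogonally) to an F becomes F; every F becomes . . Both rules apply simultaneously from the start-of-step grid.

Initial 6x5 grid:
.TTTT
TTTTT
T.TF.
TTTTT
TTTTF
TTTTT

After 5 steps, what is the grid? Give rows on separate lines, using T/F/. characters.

Step 1: 6 trees catch fire, 2 burn out
  .TTTT
  TTTFT
  T.F..
  TTTFF
  TTTF.
  TTTTF
Step 2: 6 trees catch fire, 6 burn out
  .TTFT
  TTF.F
  T....
  TTF..
  TTF..
  TTTF.
Step 3: 6 trees catch fire, 6 burn out
  .TF.F
  TF...
  T....
  TF...
  TF...
  TTF..
Step 4: 5 trees catch fire, 6 burn out
  .F...
  F....
  T....
  F....
  F....
  TF...
Step 5: 2 trees catch fire, 5 burn out
  .....
  .....
  F....
  .....
  .....
  F....

.....
.....
F....
.....
.....
F....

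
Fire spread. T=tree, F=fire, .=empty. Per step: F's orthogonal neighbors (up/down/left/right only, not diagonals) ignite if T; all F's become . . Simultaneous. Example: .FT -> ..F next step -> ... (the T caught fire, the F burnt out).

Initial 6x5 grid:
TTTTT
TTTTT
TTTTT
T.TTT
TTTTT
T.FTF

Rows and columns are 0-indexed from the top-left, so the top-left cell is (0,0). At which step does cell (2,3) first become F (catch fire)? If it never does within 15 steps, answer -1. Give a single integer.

Step 1: cell (2,3)='T' (+3 fires, +2 burnt)
Step 2: cell (2,3)='T' (+4 fires, +3 burnt)
Step 3: cell (2,3)='T' (+4 fires, +4 burnt)
Step 4: cell (2,3)='F' (+6 fires, +4 burnt)
  -> target ignites at step 4
Step 5: cell (2,3)='.' (+5 fires, +6 burnt)
Step 6: cell (2,3)='.' (+3 fires, +5 burnt)
Step 7: cell (2,3)='.' (+1 fires, +3 burnt)
Step 8: cell (2,3)='.' (+0 fires, +1 burnt)
  fire out at step 8

4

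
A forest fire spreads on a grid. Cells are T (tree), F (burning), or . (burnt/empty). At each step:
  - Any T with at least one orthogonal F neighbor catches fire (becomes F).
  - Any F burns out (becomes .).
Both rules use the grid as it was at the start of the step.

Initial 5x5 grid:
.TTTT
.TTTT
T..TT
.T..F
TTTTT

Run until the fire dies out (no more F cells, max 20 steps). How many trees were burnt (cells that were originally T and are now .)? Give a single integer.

Answer: 16

Derivation:
Step 1: +2 fires, +1 burnt (F count now 2)
Step 2: +3 fires, +2 burnt (F count now 3)
Step 3: +3 fires, +3 burnt (F count now 3)
Step 4: +3 fires, +3 burnt (F count now 3)
Step 5: +4 fires, +3 burnt (F count now 4)
Step 6: +1 fires, +4 burnt (F count now 1)
Step 7: +0 fires, +1 burnt (F count now 0)
Fire out after step 7
Initially T: 17, now '.': 24
Total burnt (originally-T cells now '.'): 16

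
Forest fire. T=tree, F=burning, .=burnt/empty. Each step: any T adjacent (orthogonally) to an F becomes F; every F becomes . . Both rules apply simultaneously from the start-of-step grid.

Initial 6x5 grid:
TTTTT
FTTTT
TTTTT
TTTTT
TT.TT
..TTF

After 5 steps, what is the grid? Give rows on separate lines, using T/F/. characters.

Step 1: 5 trees catch fire, 2 burn out
  FTTTT
  .FTTT
  FTTTT
  TTTTT
  TT.TF
  ..TF.
Step 2: 7 trees catch fire, 5 burn out
  .FTTT
  ..FTT
  .FTTT
  FTTTF
  TT.F.
  ..F..
Step 3: 7 trees catch fire, 7 burn out
  ..FTT
  ...FT
  ..FTF
  .FTF.
  FT...
  .....
Step 4: 5 trees catch fire, 7 burn out
  ...FT
  ....F
  ...F.
  ..F..
  .F...
  .....
Step 5: 1 trees catch fire, 5 burn out
  ....F
  .....
  .....
  .....
  .....
  .....

....F
.....
.....
.....
.....
.....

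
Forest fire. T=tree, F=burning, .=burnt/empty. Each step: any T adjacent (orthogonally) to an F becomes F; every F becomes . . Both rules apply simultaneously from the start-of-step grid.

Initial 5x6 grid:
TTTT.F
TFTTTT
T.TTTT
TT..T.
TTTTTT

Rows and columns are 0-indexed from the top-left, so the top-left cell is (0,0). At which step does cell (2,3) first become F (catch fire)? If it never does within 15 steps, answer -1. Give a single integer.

Step 1: cell (2,3)='T' (+4 fires, +2 burnt)
Step 2: cell (2,3)='T' (+7 fires, +4 burnt)
Step 3: cell (2,3)='F' (+4 fires, +7 burnt)
  -> target ignites at step 3
Step 4: cell (2,3)='.' (+3 fires, +4 burnt)
Step 5: cell (2,3)='.' (+2 fires, +3 burnt)
Step 6: cell (2,3)='.' (+3 fires, +2 burnt)
Step 7: cell (2,3)='.' (+0 fires, +3 burnt)
  fire out at step 7

3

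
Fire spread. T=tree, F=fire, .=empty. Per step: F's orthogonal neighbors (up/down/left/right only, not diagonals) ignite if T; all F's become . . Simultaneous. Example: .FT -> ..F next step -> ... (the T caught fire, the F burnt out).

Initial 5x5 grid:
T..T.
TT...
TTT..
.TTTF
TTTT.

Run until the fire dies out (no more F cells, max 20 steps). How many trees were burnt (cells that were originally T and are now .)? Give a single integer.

Step 1: +1 fires, +1 burnt (F count now 1)
Step 2: +2 fires, +1 burnt (F count now 2)
Step 3: +3 fires, +2 burnt (F count now 3)
Step 4: +2 fires, +3 burnt (F count now 2)
Step 5: +3 fires, +2 burnt (F count now 3)
Step 6: +1 fires, +3 burnt (F count now 1)
Step 7: +1 fires, +1 burnt (F count now 1)
Step 8: +0 fires, +1 burnt (F count now 0)
Fire out after step 8
Initially T: 14, now '.': 24
Total burnt (originally-T cells now '.'): 13

Answer: 13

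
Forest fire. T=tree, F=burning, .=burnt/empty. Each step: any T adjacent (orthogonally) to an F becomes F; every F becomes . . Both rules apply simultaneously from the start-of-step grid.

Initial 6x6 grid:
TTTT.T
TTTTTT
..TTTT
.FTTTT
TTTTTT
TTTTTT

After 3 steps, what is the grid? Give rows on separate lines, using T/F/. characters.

Step 1: 2 trees catch fire, 1 burn out
  TTTT.T
  TTTTTT
  ..TTTT
  ..FTTT
  TFTTTT
  TTTTTT
Step 2: 5 trees catch fire, 2 burn out
  TTTT.T
  TTTTTT
  ..FTTT
  ...FTT
  F.FTTT
  TFTTTT
Step 3: 6 trees catch fire, 5 burn out
  TTTT.T
  TTFTTT
  ...FTT
  ....FT
  ...FTT
  F.FTTT

TTTT.T
TTFTTT
...FTT
....FT
...FTT
F.FTTT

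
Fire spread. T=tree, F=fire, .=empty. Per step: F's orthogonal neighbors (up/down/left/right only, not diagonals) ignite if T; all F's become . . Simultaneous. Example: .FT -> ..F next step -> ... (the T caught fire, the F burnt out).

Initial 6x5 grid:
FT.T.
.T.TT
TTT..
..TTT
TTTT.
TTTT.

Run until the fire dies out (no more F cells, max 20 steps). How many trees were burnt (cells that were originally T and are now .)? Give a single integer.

Step 1: +1 fires, +1 burnt (F count now 1)
Step 2: +1 fires, +1 burnt (F count now 1)
Step 3: +1 fires, +1 burnt (F count now 1)
Step 4: +2 fires, +1 burnt (F count now 2)
Step 5: +1 fires, +2 burnt (F count now 1)
Step 6: +2 fires, +1 burnt (F count now 2)
Step 7: +4 fires, +2 burnt (F count now 4)
Step 8: +3 fires, +4 burnt (F count now 3)
Step 9: +1 fires, +3 burnt (F count now 1)
Step 10: +0 fires, +1 burnt (F count now 0)
Fire out after step 10
Initially T: 19, now '.': 27
Total burnt (originally-T cells now '.'): 16

Answer: 16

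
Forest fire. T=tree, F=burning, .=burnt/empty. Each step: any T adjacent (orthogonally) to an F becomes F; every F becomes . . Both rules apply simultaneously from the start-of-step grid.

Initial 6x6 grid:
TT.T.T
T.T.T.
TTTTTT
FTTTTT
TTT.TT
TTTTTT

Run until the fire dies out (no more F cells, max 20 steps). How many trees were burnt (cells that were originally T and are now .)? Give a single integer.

Step 1: +3 fires, +1 burnt (F count now 3)
Step 2: +5 fires, +3 burnt (F count now 5)
Step 3: +5 fires, +5 burnt (F count now 5)
Step 4: +5 fires, +5 burnt (F count now 5)
Step 5: +4 fires, +5 burnt (F count now 4)
Step 6: +4 fires, +4 burnt (F count now 4)
Step 7: +1 fires, +4 burnt (F count now 1)
Step 8: +0 fires, +1 burnt (F count now 0)
Fire out after step 8
Initially T: 29, now '.': 34
Total burnt (originally-T cells now '.'): 27

Answer: 27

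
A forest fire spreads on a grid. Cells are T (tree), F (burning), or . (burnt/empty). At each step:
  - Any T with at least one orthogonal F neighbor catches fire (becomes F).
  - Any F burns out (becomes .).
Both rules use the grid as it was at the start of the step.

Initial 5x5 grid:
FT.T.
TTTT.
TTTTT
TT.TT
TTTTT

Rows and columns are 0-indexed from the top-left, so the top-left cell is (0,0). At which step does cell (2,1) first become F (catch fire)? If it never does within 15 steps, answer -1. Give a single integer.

Step 1: cell (2,1)='T' (+2 fires, +1 burnt)
Step 2: cell (2,1)='T' (+2 fires, +2 burnt)
Step 3: cell (2,1)='F' (+3 fires, +2 burnt)
  -> target ignites at step 3
Step 4: cell (2,1)='.' (+4 fires, +3 burnt)
Step 5: cell (2,1)='.' (+3 fires, +4 burnt)
Step 6: cell (2,1)='.' (+3 fires, +3 burnt)
Step 7: cell (2,1)='.' (+2 fires, +3 burnt)
Step 8: cell (2,1)='.' (+1 fires, +2 burnt)
Step 9: cell (2,1)='.' (+0 fires, +1 burnt)
  fire out at step 9

3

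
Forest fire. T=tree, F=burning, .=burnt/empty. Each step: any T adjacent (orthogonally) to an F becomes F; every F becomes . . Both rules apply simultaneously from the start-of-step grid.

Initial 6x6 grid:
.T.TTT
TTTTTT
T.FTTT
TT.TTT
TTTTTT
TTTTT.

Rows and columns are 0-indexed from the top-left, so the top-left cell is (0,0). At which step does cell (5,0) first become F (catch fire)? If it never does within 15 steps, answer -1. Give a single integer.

Step 1: cell (5,0)='T' (+2 fires, +1 burnt)
Step 2: cell (5,0)='T' (+4 fires, +2 burnt)
Step 3: cell (5,0)='T' (+7 fires, +4 burnt)
Step 4: cell (5,0)='T' (+7 fires, +7 burnt)
Step 5: cell (5,0)='T' (+6 fires, +7 burnt)
Step 6: cell (5,0)='T' (+3 fires, +6 burnt)
Step 7: cell (5,0)='F' (+1 fires, +3 burnt)
  -> target ignites at step 7
Step 8: cell (5,0)='.' (+0 fires, +1 burnt)
  fire out at step 8

7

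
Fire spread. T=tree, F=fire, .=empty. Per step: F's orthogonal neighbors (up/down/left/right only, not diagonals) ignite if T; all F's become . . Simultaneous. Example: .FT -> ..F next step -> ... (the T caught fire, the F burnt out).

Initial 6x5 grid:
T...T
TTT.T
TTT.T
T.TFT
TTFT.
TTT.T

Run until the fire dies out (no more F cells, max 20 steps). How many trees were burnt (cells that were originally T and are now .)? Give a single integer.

Step 1: +5 fires, +2 burnt (F count now 5)
Step 2: +4 fires, +5 burnt (F count now 4)
Step 3: +5 fires, +4 burnt (F count now 5)
Step 4: +3 fires, +5 burnt (F count now 3)
Step 5: +1 fires, +3 burnt (F count now 1)
Step 6: +1 fires, +1 burnt (F count now 1)
Step 7: +0 fires, +1 burnt (F count now 0)
Fire out after step 7
Initially T: 20, now '.': 29
Total burnt (originally-T cells now '.'): 19

Answer: 19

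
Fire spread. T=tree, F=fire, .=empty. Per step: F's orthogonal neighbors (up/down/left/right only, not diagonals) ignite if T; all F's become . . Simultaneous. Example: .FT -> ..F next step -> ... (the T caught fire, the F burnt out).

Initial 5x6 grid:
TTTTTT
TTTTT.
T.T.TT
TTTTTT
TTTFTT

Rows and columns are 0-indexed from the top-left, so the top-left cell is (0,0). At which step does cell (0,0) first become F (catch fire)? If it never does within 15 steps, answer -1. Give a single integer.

Step 1: cell (0,0)='T' (+3 fires, +1 burnt)
Step 2: cell (0,0)='T' (+4 fires, +3 burnt)
Step 3: cell (0,0)='T' (+5 fires, +4 burnt)
Step 4: cell (0,0)='T' (+4 fires, +5 burnt)
Step 5: cell (0,0)='T' (+5 fires, +4 burnt)
Step 6: cell (0,0)='T' (+4 fires, +5 burnt)
Step 7: cell (0,0)='F' (+1 fires, +4 burnt)
  -> target ignites at step 7
Step 8: cell (0,0)='.' (+0 fires, +1 burnt)
  fire out at step 8

7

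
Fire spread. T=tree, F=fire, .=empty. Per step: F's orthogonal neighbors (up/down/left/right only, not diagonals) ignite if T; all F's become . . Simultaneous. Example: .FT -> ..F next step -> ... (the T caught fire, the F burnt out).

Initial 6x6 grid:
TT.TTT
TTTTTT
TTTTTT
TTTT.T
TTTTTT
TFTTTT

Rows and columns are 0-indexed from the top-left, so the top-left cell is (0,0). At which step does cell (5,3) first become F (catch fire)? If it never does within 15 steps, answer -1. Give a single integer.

Step 1: cell (5,3)='T' (+3 fires, +1 burnt)
Step 2: cell (5,3)='F' (+4 fires, +3 burnt)
  -> target ignites at step 2
Step 3: cell (5,3)='.' (+5 fires, +4 burnt)
Step 4: cell (5,3)='.' (+6 fires, +5 burnt)
Step 5: cell (5,3)='.' (+5 fires, +6 burnt)
Step 6: cell (5,3)='.' (+4 fires, +5 burnt)
Step 7: cell (5,3)='.' (+3 fires, +4 burnt)
Step 8: cell (5,3)='.' (+2 fires, +3 burnt)
Step 9: cell (5,3)='.' (+1 fires, +2 burnt)
Step 10: cell (5,3)='.' (+0 fires, +1 burnt)
  fire out at step 10

2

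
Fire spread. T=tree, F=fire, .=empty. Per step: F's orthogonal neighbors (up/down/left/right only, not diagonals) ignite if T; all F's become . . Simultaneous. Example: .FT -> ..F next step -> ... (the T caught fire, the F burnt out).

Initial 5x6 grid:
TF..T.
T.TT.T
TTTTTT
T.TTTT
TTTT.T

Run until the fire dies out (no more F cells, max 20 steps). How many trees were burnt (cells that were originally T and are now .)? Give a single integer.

Answer: 21

Derivation:
Step 1: +1 fires, +1 burnt (F count now 1)
Step 2: +1 fires, +1 burnt (F count now 1)
Step 3: +1 fires, +1 burnt (F count now 1)
Step 4: +2 fires, +1 burnt (F count now 2)
Step 5: +2 fires, +2 burnt (F count now 2)
Step 6: +4 fires, +2 burnt (F count now 4)
Step 7: +4 fires, +4 burnt (F count now 4)
Step 8: +3 fires, +4 burnt (F count now 3)
Step 9: +2 fires, +3 burnt (F count now 2)
Step 10: +1 fires, +2 burnt (F count now 1)
Step 11: +0 fires, +1 burnt (F count now 0)
Fire out after step 11
Initially T: 22, now '.': 29
Total burnt (originally-T cells now '.'): 21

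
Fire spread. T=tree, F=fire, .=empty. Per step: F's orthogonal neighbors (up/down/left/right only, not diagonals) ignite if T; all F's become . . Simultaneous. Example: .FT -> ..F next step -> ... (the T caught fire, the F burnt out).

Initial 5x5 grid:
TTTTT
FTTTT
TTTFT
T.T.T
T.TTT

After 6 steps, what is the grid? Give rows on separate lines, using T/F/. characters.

Step 1: 6 trees catch fire, 2 burn out
  FTTTT
  .FTFT
  FTF.F
  T.T.T
  T.TTT
Step 2: 8 trees catch fire, 6 burn out
  .FTFT
  ..F.F
  .F...
  F.F.F
  T.TTT
Step 3: 5 trees catch fire, 8 burn out
  ..F.F
  .....
  .....
  .....
  F.FTF
Step 4: 1 trees catch fire, 5 burn out
  .....
  .....
  .....
  .....
  ...F.
Step 5: 0 trees catch fire, 1 burn out
  .....
  .....
  .....
  .....
  .....
Step 6: 0 trees catch fire, 0 burn out
  .....
  .....
  .....
  .....
  .....

.....
.....
.....
.....
.....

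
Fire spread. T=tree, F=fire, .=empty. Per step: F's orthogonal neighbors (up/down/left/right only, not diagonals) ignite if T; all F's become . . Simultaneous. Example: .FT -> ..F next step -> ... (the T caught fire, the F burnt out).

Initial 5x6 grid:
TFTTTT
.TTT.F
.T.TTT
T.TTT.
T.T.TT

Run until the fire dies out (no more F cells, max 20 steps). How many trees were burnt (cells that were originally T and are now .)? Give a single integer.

Step 1: +5 fires, +2 burnt (F count now 5)
Step 2: +5 fires, +5 burnt (F count now 5)
Step 3: +3 fires, +5 burnt (F count now 3)
Step 4: +2 fires, +3 burnt (F count now 2)
Step 5: +2 fires, +2 burnt (F count now 2)
Step 6: +1 fires, +2 burnt (F count now 1)
Step 7: +0 fires, +1 burnt (F count now 0)
Fire out after step 7
Initially T: 20, now '.': 28
Total burnt (originally-T cells now '.'): 18

Answer: 18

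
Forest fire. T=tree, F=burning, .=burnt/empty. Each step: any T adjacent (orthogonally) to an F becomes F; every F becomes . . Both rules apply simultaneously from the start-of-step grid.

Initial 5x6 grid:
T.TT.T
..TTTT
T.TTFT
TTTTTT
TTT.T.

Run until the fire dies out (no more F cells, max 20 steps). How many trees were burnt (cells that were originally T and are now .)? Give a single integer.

Step 1: +4 fires, +1 burnt (F count now 4)
Step 2: +6 fires, +4 burnt (F count now 6)
Step 3: +4 fires, +6 burnt (F count now 4)
Step 4: +3 fires, +4 burnt (F count now 3)
Step 5: +2 fires, +3 burnt (F count now 2)
Step 6: +2 fires, +2 burnt (F count now 2)
Step 7: +0 fires, +2 burnt (F count now 0)
Fire out after step 7
Initially T: 22, now '.': 29
Total burnt (originally-T cells now '.'): 21

Answer: 21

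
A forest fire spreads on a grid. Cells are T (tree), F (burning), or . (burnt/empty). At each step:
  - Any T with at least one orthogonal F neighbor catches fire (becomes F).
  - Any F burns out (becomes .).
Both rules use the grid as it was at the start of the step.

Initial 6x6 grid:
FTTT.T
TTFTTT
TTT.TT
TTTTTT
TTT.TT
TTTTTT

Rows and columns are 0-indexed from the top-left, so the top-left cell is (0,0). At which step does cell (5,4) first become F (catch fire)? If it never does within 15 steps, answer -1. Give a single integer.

Step 1: cell (5,4)='T' (+6 fires, +2 burnt)
Step 2: cell (5,4)='T' (+5 fires, +6 burnt)
Step 3: cell (5,4)='T' (+6 fires, +5 burnt)
Step 4: cell (5,4)='T' (+6 fires, +6 burnt)
Step 5: cell (5,4)='T' (+5 fires, +6 burnt)
Step 6: cell (5,4)='F' (+2 fires, +5 burnt)
  -> target ignites at step 6
Step 7: cell (5,4)='.' (+1 fires, +2 burnt)
Step 8: cell (5,4)='.' (+0 fires, +1 burnt)
  fire out at step 8

6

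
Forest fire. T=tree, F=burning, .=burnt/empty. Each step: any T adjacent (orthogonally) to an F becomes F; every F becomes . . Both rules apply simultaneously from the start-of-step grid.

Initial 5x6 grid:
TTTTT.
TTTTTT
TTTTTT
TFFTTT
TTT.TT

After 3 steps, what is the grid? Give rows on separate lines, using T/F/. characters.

Step 1: 6 trees catch fire, 2 burn out
  TTTTT.
  TTTTTT
  TFFTTT
  F..FTT
  TFF.TT
Step 2: 6 trees catch fire, 6 burn out
  TTTTT.
  TFFTTT
  F..FTT
  ....FT
  F...TT
Step 3: 7 trees catch fire, 6 burn out
  TFFTT.
  F..FTT
  ....FT
  .....F
  ....FT

TFFTT.
F..FTT
....FT
.....F
....FT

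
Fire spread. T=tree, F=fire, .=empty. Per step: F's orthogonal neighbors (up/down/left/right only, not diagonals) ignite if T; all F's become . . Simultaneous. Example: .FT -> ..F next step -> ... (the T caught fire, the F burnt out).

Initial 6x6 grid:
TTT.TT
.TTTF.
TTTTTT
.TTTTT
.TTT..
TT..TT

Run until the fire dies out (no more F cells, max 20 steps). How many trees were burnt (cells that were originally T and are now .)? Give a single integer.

Answer: 24

Derivation:
Step 1: +3 fires, +1 burnt (F count now 3)
Step 2: +5 fires, +3 burnt (F count now 5)
Step 3: +5 fires, +5 burnt (F count now 5)
Step 4: +4 fires, +5 burnt (F count now 4)
Step 5: +4 fires, +4 burnt (F count now 4)
Step 6: +1 fires, +4 burnt (F count now 1)
Step 7: +1 fires, +1 burnt (F count now 1)
Step 8: +1 fires, +1 burnt (F count now 1)
Step 9: +0 fires, +1 burnt (F count now 0)
Fire out after step 9
Initially T: 26, now '.': 34
Total burnt (originally-T cells now '.'): 24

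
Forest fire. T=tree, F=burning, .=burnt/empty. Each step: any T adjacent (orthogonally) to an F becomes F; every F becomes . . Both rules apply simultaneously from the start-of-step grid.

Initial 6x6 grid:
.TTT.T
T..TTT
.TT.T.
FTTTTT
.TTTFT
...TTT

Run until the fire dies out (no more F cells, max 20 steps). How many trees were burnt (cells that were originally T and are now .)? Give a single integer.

Step 1: +5 fires, +2 burnt (F count now 5)
Step 2: +9 fires, +5 burnt (F count now 9)
Step 3: +2 fires, +9 burnt (F count now 2)
Step 4: +2 fires, +2 burnt (F count now 2)
Step 5: +2 fires, +2 burnt (F count now 2)
Step 6: +1 fires, +2 burnt (F count now 1)
Step 7: +1 fires, +1 burnt (F count now 1)
Step 8: +0 fires, +1 burnt (F count now 0)
Fire out after step 8
Initially T: 23, now '.': 35
Total burnt (originally-T cells now '.'): 22

Answer: 22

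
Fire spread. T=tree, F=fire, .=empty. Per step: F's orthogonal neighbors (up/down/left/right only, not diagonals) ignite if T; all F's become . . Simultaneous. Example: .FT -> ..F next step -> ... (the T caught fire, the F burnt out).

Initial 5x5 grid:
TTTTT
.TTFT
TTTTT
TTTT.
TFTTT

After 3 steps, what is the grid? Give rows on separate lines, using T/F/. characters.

Step 1: 7 trees catch fire, 2 burn out
  TTTFT
  .TF.F
  TTTFT
  TFTT.
  F.FTT
Step 2: 10 trees catch fire, 7 burn out
  TTF.F
  .F...
  TFF.F
  F.FF.
  ...FT
Step 3: 3 trees catch fire, 10 burn out
  TF...
  .....
  F....
  .....
  ....F

TF...
.....
F....
.....
....F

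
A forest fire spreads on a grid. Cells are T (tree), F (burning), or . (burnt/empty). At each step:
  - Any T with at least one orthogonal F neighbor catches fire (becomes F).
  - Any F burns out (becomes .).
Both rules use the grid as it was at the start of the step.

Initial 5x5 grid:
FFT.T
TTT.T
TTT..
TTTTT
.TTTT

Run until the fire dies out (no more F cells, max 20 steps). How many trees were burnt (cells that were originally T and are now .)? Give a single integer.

Step 1: +3 fires, +2 burnt (F count now 3)
Step 2: +3 fires, +3 burnt (F count now 3)
Step 3: +3 fires, +3 burnt (F count now 3)
Step 4: +2 fires, +3 burnt (F count now 2)
Step 5: +2 fires, +2 burnt (F count now 2)
Step 6: +2 fires, +2 burnt (F count now 2)
Step 7: +1 fires, +2 burnt (F count now 1)
Step 8: +0 fires, +1 burnt (F count now 0)
Fire out after step 8
Initially T: 18, now '.': 23
Total burnt (originally-T cells now '.'): 16

Answer: 16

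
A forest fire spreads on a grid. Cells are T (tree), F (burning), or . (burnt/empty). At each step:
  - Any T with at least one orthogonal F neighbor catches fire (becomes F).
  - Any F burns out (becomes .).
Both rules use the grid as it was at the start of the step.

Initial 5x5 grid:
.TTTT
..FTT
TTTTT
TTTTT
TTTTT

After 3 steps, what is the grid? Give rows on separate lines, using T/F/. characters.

Step 1: 3 trees catch fire, 1 burn out
  .TFTT
  ...FT
  TTFTT
  TTTTT
  TTTTT
Step 2: 6 trees catch fire, 3 burn out
  .F.FT
  ....F
  TF.FT
  TTFTT
  TTTTT
Step 3: 6 trees catch fire, 6 burn out
  ....F
  .....
  F...F
  TF.FT
  TTFTT

....F
.....
F...F
TF.FT
TTFTT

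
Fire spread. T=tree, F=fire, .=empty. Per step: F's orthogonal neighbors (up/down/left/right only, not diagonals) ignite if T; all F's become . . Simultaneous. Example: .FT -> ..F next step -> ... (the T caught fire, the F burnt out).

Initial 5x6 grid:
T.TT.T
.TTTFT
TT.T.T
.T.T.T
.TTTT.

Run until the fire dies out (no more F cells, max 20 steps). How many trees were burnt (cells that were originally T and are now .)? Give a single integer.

Answer: 18

Derivation:
Step 1: +2 fires, +1 burnt (F count now 2)
Step 2: +5 fires, +2 burnt (F count now 5)
Step 3: +4 fires, +5 burnt (F count now 4)
Step 4: +2 fires, +4 burnt (F count now 2)
Step 5: +4 fires, +2 burnt (F count now 4)
Step 6: +1 fires, +4 burnt (F count now 1)
Step 7: +0 fires, +1 burnt (F count now 0)
Fire out after step 7
Initially T: 19, now '.': 29
Total burnt (originally-T cells now '.'): 18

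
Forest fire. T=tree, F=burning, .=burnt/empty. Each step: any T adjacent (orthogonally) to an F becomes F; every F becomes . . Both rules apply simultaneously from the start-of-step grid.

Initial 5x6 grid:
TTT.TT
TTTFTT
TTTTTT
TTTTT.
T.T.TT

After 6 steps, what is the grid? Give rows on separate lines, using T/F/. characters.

Step 1: 3 trees catch fire, 1 burn out
  TTT.TT
  TTF.FT
  TTTFTT
  TTTTT.
  T.T.TT
Step 2: 7 trees catch fire, 3 burn out
  TTF.FT
  TF...F
  TTF.FT
  TTTFT.
  T.T.TT
Step 3: 7 trees catch fire, 7 burn out
  TF...F
  F.....
  TF...F
  TTF.F.
  T.T.TT
Step 4: 5 trees catch fire, 7 burn out
  F.....
  ......
  F.....
  TF....
  T.F.FT
Step 5: 2 trees catch fire, 5 burn out
  ......
  ......
  ......
  F.....
  T....F
Step 6: 1 trees catch fire, 2 burn out
  ......
  ......
  ......
  ......
  F.....

......
......
......
......
F.....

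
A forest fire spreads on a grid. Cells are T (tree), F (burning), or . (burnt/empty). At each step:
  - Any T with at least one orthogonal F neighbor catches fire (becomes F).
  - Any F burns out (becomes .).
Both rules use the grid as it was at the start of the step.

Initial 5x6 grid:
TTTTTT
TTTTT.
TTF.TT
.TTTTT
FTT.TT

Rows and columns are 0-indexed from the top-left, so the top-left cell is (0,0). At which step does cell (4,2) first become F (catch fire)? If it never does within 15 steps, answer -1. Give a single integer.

Step 1: cell (4,2)='T' (+4 fires, +2 burnt)
Step 2: cell (4,2)='F' (+7 fires, +4 burnt)
  -> target ignites at step 2
Step 3: cell (4,2)='.' (+5 fires, +7 burnt)
Step 4: cell (4,2)='.' (+5 fires, +5 burnt)
Step 5: cell (4,2)='.' (+3 fires, +5 burnt)
Step 6: cell (4,2)='.' (+0 fires, +3 burnt)
  fire out at step 6

2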